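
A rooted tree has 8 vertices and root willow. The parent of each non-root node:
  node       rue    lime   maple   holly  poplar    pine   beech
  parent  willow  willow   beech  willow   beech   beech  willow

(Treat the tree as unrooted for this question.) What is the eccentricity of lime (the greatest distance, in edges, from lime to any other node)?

A farthest node from lime is pine (maple, poplar also at distance 3).
The path lime – willow – beech – pine has 3 edges.

3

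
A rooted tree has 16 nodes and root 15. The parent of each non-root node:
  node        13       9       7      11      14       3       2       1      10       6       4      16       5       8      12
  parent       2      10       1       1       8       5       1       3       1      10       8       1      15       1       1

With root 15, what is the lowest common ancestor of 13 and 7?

1

Path 13→root: 13 2 1 3 5 15; path 7→root: 7 1 3 5 15.
First common node: 1.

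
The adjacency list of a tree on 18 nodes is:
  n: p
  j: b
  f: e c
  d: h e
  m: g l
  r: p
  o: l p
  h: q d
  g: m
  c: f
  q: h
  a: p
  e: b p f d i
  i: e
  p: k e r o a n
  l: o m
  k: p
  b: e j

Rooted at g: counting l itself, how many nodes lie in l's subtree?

l's subtree: {l, o, p, e, r, k, a, n, b, f, i, d, j, c, h, q}, size 16.

16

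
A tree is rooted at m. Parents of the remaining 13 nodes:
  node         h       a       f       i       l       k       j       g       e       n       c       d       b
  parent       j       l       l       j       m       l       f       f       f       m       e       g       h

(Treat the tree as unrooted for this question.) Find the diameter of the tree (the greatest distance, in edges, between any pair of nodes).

6

A longest path is b–h–j–f–l–m–n, with 6 edges.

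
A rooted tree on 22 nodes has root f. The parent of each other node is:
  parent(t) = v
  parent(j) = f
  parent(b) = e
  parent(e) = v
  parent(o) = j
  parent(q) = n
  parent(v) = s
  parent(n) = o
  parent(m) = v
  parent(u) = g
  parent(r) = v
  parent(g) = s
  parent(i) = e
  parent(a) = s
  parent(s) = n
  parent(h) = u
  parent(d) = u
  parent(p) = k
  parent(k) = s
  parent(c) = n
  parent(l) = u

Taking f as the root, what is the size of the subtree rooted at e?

3

The subtree rooted at e contains: e, b, i — 3 nodes.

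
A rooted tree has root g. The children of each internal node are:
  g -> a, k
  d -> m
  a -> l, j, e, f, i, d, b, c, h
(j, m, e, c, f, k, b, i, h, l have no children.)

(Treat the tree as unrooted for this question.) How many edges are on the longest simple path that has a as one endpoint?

The node farthest from a is m (k also at distance 2), via a–d–m — 2 edges.

2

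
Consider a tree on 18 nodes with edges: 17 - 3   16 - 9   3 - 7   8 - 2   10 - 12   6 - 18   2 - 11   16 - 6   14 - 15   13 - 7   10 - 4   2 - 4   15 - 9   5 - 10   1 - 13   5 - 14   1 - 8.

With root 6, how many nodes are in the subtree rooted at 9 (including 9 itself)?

9's subtree: {9, 15, 14, 5, 10, 12, 4, 2, 11, 8, 1, 13, 7, 3, 17}, size 15.

15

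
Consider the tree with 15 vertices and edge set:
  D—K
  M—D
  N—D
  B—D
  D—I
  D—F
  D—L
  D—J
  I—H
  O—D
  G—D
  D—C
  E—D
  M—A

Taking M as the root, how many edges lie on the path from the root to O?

M → D → O — 2 edges.

2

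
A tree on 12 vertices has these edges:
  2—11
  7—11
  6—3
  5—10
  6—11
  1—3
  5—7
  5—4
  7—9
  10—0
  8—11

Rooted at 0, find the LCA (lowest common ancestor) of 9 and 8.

Path 9→root: 9 7 5 10 0; path 8→root: 8 11 7 5 10 0.
First common node: 7.

7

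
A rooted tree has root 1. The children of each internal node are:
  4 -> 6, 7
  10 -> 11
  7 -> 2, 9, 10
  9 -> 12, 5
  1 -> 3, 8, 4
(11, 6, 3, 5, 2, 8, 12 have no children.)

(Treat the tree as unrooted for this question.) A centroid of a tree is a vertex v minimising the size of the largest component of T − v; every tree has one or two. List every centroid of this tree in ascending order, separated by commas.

7

If 7 is removed the pieces have sizes 5, 3, 2, 1, all ≤ ⌊12/2⌋ = 6.
Every other node leaves some component of size > 6, so the centroid is unique.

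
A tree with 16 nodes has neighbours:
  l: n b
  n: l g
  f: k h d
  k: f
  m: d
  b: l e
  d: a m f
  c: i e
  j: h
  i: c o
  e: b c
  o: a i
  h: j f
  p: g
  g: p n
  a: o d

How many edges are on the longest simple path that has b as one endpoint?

9

The node farthest from b is j, via b-e-c-i-o-a-d-f-h-j — 9 edges.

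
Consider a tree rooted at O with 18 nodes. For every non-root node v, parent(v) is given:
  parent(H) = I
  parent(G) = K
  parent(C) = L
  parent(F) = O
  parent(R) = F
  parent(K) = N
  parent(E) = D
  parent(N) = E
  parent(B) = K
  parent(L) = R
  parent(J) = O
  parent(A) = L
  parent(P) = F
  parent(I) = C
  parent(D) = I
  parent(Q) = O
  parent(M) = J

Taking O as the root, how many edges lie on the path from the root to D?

Path from O to D: O → F → R → L → C → I → D, which has 6 edges.

6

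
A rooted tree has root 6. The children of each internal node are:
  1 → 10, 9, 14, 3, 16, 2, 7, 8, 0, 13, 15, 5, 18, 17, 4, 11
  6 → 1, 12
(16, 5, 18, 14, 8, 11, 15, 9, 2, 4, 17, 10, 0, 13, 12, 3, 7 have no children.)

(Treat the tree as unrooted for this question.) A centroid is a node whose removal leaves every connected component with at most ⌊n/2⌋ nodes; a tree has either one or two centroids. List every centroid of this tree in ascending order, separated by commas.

Delete 1: the remaining components have sizes 2, 1, 1, 1, 1, 1, 1, 1, 1, 1, 1, 1, 1, 1, 1, 1, 1. Max 2 ≤ 9, so 1 is a centroid.
No neighbour of 1 does as well, so 1 is the unique centroid.

1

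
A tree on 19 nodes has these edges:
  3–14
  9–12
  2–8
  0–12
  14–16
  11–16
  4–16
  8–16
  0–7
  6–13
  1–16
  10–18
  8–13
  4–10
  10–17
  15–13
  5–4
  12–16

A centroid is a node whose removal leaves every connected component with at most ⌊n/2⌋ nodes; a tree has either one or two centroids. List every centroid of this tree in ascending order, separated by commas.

16

If 16 is removed the pieces have sizes 5, 5, 4, 2, 1, 1, all ≤ ⌊19/2⌋ = 9.
Every other node leaves some component of size > 9, so the centroid is unique.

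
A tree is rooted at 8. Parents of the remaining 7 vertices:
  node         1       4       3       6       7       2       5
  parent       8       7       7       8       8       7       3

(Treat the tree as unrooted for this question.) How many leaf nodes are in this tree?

5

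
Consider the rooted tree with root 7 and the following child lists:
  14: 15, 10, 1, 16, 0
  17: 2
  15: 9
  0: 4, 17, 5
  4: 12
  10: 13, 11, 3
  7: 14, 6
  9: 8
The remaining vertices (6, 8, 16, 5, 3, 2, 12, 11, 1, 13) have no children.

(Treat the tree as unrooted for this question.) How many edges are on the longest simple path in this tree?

Starting from 12, a farthest node is 8 at distance 6.
One longest path: 12-4-0-14-15-9-8.
So the diameter is 6.

6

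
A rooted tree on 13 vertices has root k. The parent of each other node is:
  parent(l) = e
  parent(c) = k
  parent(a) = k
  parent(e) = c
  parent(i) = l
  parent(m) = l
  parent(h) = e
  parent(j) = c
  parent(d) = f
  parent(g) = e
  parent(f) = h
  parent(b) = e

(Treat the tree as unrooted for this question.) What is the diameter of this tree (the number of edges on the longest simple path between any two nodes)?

Starting from d, a farthest node is a at distance 6.
One longest path: d - f - h - e - c - k - a.
So the diameter is 6.

6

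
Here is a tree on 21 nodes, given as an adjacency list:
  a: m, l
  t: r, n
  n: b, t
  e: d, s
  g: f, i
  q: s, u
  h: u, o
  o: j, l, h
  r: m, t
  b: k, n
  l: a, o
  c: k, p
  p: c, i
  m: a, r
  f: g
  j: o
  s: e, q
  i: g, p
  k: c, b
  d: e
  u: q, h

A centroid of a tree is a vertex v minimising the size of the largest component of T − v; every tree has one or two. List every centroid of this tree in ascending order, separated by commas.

m

Delete m: the remaining components have sizes 10, 10. Max 10 ≤ 10, so m is a centroid.
No neighbour of m does as well, so m is the unique centroid.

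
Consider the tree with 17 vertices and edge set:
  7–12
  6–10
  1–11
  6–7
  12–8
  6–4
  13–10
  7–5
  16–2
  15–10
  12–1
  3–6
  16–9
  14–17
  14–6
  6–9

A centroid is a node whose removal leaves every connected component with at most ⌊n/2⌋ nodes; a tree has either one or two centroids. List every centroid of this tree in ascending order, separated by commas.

If 6 is removed the pieces have sizes 6, 3, 3, 2, 1, 1, all ≤ ⌊17/2⌋ = 8.
Every other node leaves some component of size > 8, so the centroid is unique.

6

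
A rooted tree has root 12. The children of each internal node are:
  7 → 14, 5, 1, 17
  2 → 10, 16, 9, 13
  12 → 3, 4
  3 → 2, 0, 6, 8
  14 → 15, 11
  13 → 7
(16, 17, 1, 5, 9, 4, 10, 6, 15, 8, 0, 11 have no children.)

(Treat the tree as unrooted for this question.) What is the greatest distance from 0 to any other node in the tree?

A farthest node from 0 is 15 (11 also at distance 6).
The path 0 – 3 – 2 – 13 – 7 – 14 – 15 has 6 edges.

6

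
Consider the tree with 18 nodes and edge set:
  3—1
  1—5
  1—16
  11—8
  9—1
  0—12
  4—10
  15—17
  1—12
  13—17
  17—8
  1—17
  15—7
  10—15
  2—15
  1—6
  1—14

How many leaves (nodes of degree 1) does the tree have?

12

Degree-1 nodes: 0, 2, 3, 4, 5, 6, 7, 9, 11, 13, 14, 16 — 12 of them.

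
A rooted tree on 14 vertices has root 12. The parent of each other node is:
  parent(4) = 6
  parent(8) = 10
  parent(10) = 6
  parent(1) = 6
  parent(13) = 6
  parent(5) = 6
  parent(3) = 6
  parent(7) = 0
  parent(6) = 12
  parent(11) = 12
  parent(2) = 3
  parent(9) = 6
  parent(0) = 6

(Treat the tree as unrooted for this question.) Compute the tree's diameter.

4

A longest path is 8 - 10 - 6 - 3 - 2, with 4 edges.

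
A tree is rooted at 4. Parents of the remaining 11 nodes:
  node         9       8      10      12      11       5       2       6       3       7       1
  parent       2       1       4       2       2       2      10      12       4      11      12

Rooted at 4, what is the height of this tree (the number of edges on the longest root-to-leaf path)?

5

The longest root-to-leaf path is 4 → 10 → 2 → 12 → 1 → 8 (5 edges).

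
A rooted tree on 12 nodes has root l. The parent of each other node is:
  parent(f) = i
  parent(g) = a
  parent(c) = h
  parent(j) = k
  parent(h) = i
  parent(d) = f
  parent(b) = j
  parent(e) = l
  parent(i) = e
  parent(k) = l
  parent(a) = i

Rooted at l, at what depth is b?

3

l – k – j – b — 3 edges.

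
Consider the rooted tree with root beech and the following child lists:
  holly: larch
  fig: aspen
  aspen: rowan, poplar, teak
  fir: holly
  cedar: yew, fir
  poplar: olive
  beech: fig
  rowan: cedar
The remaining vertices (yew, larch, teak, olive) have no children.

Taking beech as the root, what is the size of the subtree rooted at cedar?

5

Descendants of cedar (including itself): cedar, fir, yew, holly, larch. That's 5.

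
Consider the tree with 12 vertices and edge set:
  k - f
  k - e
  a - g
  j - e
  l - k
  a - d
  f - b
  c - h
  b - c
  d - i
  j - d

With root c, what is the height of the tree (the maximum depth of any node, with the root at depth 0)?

8

g sits deepest: c – b – f – k – e – j – d – a – g — 8 edges from the root.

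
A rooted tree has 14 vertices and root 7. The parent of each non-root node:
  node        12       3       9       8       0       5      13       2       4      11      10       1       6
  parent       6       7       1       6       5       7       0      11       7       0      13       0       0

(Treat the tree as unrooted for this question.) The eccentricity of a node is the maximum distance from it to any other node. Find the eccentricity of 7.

4

The node farthest from 7 is 9 (12, 10, 8, 2 also at distance 4), via 7 – 5 – 0 – 1 – 9 — 4 edges.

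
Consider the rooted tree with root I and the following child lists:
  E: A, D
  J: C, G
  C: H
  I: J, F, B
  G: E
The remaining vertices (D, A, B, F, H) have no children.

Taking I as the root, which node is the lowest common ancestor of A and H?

J

Ancestors of A (toward the root): A, E, G, J, I.
Ancestors of H: H, C, J, I.
The deepest node appearing in both lists is J.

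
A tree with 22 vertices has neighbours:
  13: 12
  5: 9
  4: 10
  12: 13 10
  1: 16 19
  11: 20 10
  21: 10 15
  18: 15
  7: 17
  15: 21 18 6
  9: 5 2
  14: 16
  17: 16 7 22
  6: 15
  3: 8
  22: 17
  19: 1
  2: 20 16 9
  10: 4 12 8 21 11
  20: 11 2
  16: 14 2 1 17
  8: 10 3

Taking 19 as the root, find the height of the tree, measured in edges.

9

The longest root-to-leaf path is 19 → 1 → 16 → 2 → 20 → 11 → 10 → 21 → 15 → 6 (9 edges).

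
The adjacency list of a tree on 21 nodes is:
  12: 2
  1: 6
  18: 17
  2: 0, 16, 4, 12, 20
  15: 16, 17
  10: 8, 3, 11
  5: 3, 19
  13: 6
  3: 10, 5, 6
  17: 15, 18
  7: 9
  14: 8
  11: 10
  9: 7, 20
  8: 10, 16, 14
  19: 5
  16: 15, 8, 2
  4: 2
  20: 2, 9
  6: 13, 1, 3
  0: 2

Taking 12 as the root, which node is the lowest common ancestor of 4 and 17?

2

4's ancestor chain is 4, 2, 12 and 17's is 17, 15, 16, 2, 12; they first meet at 2.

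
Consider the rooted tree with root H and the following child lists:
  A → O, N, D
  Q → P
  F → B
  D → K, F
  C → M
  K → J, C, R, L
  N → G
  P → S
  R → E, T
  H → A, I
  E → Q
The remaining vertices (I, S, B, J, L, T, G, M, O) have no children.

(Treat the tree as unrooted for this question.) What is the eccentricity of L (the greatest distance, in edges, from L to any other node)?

6

Distances from L peak at 6, attained at S.
L – K – R – E – Q – P – S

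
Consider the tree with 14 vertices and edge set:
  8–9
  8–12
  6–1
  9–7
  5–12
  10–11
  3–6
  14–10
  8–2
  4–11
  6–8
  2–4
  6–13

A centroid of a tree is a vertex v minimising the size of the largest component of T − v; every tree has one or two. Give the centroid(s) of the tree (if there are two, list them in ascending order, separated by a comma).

8

Delete 8: the remaining components have sizes 5, 4, 2, 2. Max 5 ≤ 7, so 8 is a centroid.
Every other node leaves some component of size > 7, so the centroid is unique.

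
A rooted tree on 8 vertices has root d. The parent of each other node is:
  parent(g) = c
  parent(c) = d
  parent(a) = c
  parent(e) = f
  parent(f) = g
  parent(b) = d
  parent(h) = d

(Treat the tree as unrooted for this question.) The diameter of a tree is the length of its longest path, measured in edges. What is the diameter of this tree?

Starting from e, a farthest node is b at distance 5.
One longest path: e–f–g–c–d–b.
So the diameter is 5.

5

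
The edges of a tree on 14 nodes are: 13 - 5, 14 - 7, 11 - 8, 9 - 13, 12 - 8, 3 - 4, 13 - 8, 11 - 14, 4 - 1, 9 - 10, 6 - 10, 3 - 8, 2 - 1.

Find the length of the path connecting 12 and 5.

3

12–8–13–5: 3 edges.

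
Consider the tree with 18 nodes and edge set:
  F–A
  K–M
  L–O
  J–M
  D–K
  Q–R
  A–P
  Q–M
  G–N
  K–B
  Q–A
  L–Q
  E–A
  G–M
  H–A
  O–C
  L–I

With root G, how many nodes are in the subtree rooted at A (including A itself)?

5

The subtree rooted at A contains: A, F, E, H, P — 5 nodes.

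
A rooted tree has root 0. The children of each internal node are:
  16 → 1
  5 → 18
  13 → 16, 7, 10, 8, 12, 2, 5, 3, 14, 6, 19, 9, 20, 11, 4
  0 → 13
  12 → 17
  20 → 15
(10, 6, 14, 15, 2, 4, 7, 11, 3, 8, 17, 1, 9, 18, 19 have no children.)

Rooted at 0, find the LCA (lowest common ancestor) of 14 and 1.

13

14's ancestor chain is 14, 13, 0 and 1's is 1, 16, 13, 0; they first meet at 13.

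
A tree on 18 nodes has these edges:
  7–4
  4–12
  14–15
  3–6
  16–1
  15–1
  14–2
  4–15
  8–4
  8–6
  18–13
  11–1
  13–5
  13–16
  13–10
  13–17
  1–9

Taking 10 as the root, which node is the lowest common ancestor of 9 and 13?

9's ancestor chain is 9, 1, 16, 13, 10 and 13's is 13, 10; they first meet at 13.

13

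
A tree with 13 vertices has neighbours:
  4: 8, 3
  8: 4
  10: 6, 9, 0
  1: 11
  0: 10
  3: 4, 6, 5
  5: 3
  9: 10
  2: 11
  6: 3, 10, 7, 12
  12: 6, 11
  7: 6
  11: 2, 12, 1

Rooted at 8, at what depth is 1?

6

Climbing from 1 to the root: 1–11–12–6–3–4–8. That's 6 steps.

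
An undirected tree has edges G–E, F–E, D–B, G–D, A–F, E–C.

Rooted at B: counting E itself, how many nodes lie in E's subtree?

E's subtree: {E, F, C, A}, size 4.

4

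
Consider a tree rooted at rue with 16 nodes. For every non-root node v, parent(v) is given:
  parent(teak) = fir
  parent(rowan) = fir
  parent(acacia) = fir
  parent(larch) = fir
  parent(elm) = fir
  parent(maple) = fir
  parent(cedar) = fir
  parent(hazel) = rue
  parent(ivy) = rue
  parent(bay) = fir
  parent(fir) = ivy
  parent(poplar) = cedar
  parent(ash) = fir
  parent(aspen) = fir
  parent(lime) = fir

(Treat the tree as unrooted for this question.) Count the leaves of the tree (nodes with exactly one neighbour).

Exactly 12 nodes have a single neighbour: acacia, ash, aspen, bay, elm, hazel, larch, lime, maple, poplar, rowan, teak.

12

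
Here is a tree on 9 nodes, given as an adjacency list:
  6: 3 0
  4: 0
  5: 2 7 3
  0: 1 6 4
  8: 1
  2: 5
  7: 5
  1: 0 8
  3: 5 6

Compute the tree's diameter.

6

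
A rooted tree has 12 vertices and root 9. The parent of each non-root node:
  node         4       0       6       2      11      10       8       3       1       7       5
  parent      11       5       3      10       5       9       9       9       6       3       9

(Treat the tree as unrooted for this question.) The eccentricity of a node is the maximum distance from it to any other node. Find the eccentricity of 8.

4

The node farthest from 8 is 4 (1 also at distance 4), via 8–9–5–11–4 — 4 edges.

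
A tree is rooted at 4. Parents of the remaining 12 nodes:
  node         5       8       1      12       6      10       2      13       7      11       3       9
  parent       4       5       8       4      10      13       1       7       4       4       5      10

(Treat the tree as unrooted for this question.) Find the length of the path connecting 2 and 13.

6

2–1–8–5–4–7–13: 6 edges.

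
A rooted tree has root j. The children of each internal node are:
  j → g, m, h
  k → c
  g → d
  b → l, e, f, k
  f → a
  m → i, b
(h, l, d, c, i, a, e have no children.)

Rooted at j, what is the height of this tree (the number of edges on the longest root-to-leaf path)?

The longest root-to-leaf path is j – m – b – f – a (4 edges).

4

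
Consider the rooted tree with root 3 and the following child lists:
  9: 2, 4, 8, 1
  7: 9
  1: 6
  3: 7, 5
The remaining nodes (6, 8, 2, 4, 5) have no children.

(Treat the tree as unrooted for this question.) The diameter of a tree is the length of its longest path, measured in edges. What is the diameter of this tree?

BFS from 5 reaches 6 last, at distance 5; BFS from 6 confirms no node is farther.
Path: 5 – 3 – 7 – 9 – 1 – 6.

5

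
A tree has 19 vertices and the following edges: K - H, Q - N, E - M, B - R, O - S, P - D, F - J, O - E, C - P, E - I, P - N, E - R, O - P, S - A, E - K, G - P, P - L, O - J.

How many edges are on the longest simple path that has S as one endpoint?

4

Distances from S peak at 4, attained at H (Q, B also at distance 4).
S–O–E–K–H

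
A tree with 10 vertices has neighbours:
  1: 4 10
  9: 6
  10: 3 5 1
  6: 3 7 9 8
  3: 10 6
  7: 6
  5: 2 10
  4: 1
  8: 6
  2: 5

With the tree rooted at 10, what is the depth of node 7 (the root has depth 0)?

3

Climbing from 7 to the root: 7–6–3–10. That's 3 steps.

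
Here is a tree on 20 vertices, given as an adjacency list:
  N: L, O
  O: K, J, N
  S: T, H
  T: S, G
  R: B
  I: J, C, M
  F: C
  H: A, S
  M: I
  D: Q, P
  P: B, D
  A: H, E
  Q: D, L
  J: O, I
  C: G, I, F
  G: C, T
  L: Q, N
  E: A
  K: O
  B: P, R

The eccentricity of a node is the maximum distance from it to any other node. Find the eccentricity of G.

Distances from G peak at 11, attained at R.
G–C–I–J–O–N–L–Q–D–P–B–R

11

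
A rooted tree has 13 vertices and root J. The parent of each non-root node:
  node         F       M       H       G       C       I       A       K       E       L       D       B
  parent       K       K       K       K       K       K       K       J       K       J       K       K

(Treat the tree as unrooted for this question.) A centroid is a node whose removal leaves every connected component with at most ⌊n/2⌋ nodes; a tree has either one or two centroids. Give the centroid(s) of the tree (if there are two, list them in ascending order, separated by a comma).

K

Removing K splits the tree into components of sizes 2, 1, 1, 1, 1, 1, 1, 1, 1, 1, 1; the largest is 2 ≤ ⌊13/2⌋ = 6.
Every other node leaves some component of size > 6, so the centroid is unique.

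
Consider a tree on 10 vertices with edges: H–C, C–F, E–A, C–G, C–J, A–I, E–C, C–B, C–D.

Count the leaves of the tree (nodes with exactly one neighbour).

Degree-1 nodes: B, D, F, G, H, I, J — 7 of them.

7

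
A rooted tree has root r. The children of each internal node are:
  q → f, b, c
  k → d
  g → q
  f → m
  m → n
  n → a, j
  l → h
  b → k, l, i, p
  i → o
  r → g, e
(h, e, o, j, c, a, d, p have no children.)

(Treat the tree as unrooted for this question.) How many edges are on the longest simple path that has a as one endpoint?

Distances from a peak at 7, attained at o (e, h, d also at distance 7).
a–n–m–f–q–b–i–o

7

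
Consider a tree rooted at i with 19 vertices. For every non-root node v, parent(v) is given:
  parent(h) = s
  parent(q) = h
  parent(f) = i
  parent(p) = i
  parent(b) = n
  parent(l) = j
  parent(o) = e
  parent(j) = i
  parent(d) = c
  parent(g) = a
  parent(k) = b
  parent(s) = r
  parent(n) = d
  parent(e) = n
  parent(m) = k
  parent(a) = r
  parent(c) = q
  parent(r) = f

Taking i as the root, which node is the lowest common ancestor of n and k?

n

n's ancestor chain is n, d, c, q, h, s, r, f, i and k's is k, b, n, d, c, q, h, s, r, f, i; they first meet at n.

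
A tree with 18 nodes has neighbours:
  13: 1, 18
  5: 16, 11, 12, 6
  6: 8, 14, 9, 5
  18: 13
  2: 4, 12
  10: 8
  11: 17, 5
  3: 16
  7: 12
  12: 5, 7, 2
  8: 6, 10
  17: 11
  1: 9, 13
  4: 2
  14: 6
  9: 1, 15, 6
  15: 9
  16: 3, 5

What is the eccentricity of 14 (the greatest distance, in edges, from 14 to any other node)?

5

The node farthest from 14 is 18 (4 also at distance 5), via 14 – 6 – 9 – 1 – 13 – 18 — 5 edges.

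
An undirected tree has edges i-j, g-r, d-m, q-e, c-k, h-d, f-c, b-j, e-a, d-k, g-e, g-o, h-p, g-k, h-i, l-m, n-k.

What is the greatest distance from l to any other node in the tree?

6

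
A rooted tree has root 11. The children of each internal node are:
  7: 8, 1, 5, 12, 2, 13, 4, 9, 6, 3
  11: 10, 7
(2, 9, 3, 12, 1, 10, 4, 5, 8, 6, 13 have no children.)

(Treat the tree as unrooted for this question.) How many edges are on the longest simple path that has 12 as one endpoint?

3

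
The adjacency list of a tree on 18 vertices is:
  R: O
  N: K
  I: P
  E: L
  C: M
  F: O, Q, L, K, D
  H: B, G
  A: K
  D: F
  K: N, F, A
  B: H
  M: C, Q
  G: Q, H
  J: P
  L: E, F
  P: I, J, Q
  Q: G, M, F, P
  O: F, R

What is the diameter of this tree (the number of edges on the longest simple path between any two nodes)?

Starting from B, a farthest node is R at distance 6.
One longest path: B–H–G–Q–F–O–R.
So the diameter is 6.

6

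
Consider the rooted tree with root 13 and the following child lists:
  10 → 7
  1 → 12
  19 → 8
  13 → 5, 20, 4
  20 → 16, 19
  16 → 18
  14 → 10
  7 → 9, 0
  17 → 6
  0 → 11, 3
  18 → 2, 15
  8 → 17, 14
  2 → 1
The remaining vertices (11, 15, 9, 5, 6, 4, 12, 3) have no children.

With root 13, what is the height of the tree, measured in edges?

8

The longest root-to-leaf path is 13–20–19–8–14–10–7–0–11 (8 edges).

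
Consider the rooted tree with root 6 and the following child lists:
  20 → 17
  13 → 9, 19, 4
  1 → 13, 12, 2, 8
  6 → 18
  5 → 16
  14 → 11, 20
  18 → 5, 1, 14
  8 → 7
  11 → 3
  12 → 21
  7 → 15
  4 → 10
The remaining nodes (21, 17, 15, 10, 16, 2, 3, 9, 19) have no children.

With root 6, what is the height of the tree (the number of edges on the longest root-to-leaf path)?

5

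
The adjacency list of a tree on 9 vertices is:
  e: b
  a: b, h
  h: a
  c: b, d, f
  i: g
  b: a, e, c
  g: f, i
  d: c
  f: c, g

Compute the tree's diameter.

6

BFS from i reaches h last, at distance 6; BFS from h confirms no node is farther.
Path: i-g-f-c-b-a-h.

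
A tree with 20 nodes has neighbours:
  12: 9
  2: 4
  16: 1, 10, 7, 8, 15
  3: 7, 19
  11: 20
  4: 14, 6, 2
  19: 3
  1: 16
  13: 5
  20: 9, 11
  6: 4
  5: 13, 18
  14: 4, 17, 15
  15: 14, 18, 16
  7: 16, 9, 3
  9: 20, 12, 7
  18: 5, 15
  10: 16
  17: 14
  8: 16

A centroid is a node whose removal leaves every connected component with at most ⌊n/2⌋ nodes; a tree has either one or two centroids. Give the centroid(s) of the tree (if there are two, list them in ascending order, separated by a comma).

16

Removing 16 splits the tree into components of sizes 9, 7, 1, 1, 1; the largest is 9 ≤ ⌊20/2⌋ = 10.
No neighbour of 16 does as well, so 16 is the unique centroid.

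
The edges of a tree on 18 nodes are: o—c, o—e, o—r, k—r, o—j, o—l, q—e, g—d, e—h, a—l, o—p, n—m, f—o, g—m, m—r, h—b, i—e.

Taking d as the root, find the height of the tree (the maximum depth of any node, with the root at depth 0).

7

A deepest node is b, reached by d – g – m – r – o – e – h – b.
That path has 7 edges, so the height is 7.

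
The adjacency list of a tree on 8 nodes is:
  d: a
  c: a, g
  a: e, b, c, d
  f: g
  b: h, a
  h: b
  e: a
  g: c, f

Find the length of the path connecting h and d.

Walking from h: h - b - a - d. Length 3.

3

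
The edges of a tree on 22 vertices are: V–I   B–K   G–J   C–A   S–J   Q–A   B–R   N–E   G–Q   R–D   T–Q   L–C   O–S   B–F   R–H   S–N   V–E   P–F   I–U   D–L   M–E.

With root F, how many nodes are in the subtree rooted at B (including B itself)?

Descendants of B (including itself): B, R, K, D, H, L, C, A, Q, G, T, J, S, N, O, E, V, M, I, U. That's 20.

20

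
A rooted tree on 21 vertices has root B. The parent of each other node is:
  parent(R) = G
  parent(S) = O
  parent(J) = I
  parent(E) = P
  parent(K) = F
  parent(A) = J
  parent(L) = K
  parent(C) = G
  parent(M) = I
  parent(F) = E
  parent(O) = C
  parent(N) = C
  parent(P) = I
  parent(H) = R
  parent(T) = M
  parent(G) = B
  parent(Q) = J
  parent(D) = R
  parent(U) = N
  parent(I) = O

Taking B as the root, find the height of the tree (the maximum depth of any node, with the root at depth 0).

L sits deepest: B → G → C → O → I → P → E → F → K → L — 9 edges from the root.

9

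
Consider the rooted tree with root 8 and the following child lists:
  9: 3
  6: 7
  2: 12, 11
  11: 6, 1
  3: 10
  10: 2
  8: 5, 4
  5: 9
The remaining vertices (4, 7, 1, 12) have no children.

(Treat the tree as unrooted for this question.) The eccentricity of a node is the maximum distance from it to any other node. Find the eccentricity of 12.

7

The node farthest from 12 is 4, via 12–2–10–3–9–5–8–4 — 7 edges.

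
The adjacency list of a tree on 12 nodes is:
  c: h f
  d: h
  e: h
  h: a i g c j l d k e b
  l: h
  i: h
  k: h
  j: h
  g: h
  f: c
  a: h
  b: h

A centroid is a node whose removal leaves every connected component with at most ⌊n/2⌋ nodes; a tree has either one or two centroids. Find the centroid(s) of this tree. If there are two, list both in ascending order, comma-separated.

h

If h is removed the pieces have sizes 2, 1, 1, 1, 1, 1, 1, 1, 1, 1, all ≤ ⌊12/2⌋ = 6.
No neighbour of h does as well, so h is the unique centroid.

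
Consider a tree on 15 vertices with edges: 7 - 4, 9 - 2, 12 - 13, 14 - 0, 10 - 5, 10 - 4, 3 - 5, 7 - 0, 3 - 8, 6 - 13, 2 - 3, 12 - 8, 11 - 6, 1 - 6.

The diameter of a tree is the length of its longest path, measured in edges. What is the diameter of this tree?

11

A longest path is 14-0-7-4-10-5-3-8-12-13-6-11, with 11 edges.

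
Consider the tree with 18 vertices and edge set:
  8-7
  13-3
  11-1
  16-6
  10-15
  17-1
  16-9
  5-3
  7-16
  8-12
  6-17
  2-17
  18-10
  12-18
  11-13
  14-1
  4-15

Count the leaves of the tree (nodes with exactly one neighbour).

5

Degree-1 nodes: 2, 4, 5, 9, 14 — 5 of them.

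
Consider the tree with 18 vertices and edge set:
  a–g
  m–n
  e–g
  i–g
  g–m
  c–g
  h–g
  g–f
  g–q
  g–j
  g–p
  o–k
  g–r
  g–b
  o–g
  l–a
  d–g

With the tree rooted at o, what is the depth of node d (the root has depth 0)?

2

Climbing from d to the root: d – g – o. That's 2 steps.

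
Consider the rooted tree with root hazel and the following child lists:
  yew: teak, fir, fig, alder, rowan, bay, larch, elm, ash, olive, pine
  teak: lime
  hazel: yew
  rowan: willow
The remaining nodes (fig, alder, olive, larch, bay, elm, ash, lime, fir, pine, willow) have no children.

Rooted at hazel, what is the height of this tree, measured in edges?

A deepest node is willow, reached by hazel-yew-rowan-willow.
That path has 3 edges, so the height is 3.

3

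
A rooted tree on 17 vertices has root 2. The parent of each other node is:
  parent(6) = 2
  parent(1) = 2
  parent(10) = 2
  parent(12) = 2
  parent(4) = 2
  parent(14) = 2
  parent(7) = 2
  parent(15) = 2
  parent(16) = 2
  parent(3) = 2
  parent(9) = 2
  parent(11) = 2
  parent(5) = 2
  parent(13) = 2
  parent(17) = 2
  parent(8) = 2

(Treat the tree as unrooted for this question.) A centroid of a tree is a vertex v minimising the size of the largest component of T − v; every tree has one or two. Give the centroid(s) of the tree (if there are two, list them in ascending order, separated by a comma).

Removing 2 splits the tree into components of sizes 1, 1, 1, 1, 1, 1, 1, 1, 1, 1, 1, 1, 1, 1, 1, 1; the largest is 1 ≤ ⌊17/2⌋ = 8.
No neighbour of 2 does as well, so 2 is the unique centroid.

2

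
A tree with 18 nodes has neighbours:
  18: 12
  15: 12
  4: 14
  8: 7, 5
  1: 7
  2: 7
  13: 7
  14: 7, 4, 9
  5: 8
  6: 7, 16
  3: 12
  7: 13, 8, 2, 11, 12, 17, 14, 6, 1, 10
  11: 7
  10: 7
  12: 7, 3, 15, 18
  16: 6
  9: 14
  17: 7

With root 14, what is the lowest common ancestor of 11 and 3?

Ancestors of 11 (toward the root): 11, 7, 14.
Ancestors of 3: 3, 12, 7, 14.
The deepest node appearing in both lists is 7.

7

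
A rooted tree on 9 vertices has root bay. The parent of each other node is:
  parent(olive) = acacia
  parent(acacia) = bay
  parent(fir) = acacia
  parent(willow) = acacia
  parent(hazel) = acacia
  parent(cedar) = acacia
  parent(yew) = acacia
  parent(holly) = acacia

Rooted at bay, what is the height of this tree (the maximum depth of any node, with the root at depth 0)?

A deepest node is cedar, reached by bay → acacia → cedar.
That path has 2 edges, so the height is 2.

2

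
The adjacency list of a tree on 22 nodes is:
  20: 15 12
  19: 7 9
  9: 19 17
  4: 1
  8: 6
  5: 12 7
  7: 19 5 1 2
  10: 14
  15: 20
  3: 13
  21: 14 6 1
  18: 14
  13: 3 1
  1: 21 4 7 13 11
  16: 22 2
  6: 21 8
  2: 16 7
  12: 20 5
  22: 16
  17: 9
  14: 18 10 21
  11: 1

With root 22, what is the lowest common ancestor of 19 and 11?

Path 19→root: 19 7 2 16 22; path 11→root: 11 1 7 2 16 22.
First common node: 7.

7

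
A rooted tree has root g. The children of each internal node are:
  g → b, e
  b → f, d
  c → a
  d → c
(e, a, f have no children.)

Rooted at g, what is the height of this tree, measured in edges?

A deepest node is a, reached by g → b → d → c → a.
That path has 4 edges, so the height is 4.

4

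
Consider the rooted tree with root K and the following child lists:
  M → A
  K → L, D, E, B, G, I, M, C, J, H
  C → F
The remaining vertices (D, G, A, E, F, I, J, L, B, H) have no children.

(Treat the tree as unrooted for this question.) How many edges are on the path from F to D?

Walking from F: F – C – K – D. Length 3.

3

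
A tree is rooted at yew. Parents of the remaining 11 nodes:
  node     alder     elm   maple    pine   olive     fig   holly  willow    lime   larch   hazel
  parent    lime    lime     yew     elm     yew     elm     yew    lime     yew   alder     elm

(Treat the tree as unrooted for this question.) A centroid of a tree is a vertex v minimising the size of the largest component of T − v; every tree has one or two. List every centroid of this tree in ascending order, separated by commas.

Removing lime splits the tree into components of sizes 4, 4, 2, 1; the largest is 4 ≤ ⌊12/2⌋ = 6.
No neighbour of lime does as well, so lime is the unique centroid.

lime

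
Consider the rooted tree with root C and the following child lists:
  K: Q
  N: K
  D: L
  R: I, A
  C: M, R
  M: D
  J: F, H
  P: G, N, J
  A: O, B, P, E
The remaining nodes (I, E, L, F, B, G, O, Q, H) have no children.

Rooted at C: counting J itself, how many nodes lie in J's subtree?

3

Descendants of J (including itself): J, F, H. That's 3.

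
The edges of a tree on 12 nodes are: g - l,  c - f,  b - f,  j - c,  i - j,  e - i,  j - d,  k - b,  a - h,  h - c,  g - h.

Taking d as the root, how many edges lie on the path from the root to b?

Path from d to b: d – j – c – f – b, which has 4 edges.

4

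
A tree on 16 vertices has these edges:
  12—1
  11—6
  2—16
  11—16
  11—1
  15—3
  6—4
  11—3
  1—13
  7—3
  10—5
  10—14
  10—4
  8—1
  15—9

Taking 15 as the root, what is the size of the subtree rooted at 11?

12

11's subtree: {11, 16, 1, 6, 2, 8, 13, 12, 4, 10, 14, 5}, size 12.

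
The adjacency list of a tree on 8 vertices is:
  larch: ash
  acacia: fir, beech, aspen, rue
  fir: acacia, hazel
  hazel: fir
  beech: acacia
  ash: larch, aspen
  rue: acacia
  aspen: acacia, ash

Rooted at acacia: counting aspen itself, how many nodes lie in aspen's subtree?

3

The subtree rooted at aspen contains: aspen, ash, larch — 3 nodes.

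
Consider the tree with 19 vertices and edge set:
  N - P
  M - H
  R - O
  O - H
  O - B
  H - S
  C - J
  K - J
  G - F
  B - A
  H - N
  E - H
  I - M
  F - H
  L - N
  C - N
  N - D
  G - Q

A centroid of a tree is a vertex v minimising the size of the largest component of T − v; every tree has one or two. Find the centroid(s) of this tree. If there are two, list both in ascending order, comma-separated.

Removing H splits the tree into components of sizes 7, 4, 3, 2, 1, 1; the largest is 7 ≤ ⌊19/2⌋ = 9.
Every other node leaves some component of size > 9, so the centroid is unique.

H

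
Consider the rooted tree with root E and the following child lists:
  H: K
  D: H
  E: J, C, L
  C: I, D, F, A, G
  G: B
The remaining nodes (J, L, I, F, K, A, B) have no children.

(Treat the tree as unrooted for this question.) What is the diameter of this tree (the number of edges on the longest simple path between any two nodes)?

5

A longest path is K-H-D-C-E-J, with 5 edges.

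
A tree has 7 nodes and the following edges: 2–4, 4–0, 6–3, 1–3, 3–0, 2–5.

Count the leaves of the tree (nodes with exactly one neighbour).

Exactly 3 nodes have a single neighbour: 1, 5, 6.

3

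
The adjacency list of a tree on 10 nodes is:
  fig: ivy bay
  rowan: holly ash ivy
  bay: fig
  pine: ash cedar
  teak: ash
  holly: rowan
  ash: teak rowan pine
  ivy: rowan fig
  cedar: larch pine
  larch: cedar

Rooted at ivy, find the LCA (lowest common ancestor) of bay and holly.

Ancestors of bay (toward the root): bay, fig, ivy.
Ancestors of holly: holly, rowan, ivy.
The deepest node appearing in both lists is ivy.

ivy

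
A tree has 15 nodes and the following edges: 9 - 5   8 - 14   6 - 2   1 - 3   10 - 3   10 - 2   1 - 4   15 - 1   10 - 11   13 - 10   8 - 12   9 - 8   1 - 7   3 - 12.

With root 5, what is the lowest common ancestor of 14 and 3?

8

Path 14→root: 14 8 9 5; path 3→root: 3 12 8 9 5.
First common node: 8.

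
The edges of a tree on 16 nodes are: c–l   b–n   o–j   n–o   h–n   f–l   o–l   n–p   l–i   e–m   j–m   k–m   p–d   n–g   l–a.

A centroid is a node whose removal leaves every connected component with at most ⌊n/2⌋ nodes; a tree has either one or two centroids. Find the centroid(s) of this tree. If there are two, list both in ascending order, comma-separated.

o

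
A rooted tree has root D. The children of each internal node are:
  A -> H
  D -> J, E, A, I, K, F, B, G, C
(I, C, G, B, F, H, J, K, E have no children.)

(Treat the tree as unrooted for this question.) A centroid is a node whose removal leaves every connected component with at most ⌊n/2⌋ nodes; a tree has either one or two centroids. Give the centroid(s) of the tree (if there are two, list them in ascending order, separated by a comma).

D

Removing D splits the tree into components of sizes 2, 1, 1, 1, 1, 1, 1, 1, 1; the largest is 2 ≤ ⌊11/2⌋ = 5.
No neighbour of D does as well, so D is the unique centroid.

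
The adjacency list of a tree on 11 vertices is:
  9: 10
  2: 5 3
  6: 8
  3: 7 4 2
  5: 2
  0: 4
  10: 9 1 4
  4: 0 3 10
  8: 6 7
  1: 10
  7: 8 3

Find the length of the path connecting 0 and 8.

4

The path is 0 – 4 – 3 – 7 – 8, which has 4 edges.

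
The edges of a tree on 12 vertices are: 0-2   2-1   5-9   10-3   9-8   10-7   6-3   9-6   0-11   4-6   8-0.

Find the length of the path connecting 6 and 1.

5

Walking from 6: 6–9–8–0–2–1. Length 5.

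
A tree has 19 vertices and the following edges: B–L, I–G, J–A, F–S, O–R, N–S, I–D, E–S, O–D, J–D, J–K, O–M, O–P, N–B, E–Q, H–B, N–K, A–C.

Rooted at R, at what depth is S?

6

R – O – D – J – K – N – S — 6 edges.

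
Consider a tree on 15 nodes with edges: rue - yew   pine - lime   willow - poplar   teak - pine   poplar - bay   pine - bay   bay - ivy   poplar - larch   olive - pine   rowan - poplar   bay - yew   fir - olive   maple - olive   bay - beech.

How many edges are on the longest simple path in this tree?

5

BFS from fir reaches rue last, at distance 5; BFS from rue confirms no node is farther.
Path: fir–olive–pine–bay–yew–rue.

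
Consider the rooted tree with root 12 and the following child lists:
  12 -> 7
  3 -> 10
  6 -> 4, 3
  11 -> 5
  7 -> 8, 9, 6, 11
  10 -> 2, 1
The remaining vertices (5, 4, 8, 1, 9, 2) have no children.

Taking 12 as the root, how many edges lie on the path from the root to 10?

4

12–7–6–3–10 — 4 edges.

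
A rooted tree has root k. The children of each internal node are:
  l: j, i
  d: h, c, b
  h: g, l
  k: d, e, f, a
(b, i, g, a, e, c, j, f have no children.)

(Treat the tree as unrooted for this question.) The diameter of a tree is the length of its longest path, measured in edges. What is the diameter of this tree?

5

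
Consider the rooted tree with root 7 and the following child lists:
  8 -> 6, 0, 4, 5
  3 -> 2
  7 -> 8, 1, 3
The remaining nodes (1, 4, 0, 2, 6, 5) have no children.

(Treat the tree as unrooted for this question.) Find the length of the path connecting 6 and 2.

4

Walking from 6: 6 – 8 – 7 – 3 – 2. Length 4.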